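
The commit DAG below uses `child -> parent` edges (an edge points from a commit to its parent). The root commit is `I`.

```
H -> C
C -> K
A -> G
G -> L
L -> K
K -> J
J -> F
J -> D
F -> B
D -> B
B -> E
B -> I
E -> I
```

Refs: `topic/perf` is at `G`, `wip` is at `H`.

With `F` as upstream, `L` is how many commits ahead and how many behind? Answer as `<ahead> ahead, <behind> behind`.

4 ahead, 0 behind

Reachable from L: {B, D, E, F, I, J, K, L}.
Reachable from F: {B, E, F, I}.
Only in L's history (ahead): {D, J, K, L} — 4.
Only in F's history (behind): {} — 0.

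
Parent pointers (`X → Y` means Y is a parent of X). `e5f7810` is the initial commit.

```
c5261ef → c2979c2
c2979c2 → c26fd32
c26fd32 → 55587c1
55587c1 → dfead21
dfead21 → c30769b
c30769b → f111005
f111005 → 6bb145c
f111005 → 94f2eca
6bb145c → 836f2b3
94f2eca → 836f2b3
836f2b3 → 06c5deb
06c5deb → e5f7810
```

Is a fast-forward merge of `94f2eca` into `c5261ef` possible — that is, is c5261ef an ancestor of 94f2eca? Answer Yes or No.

A fast-forward from c5261ef to 94f2eca is possible iff c5261ef is an ancestor of 94f2eca.
Ancestors of 94f2eca: {06c5deb, 836f2b3, 94f2eca, e5f7810}.
c5261ef is not among them, so fast-forward is not possible.

No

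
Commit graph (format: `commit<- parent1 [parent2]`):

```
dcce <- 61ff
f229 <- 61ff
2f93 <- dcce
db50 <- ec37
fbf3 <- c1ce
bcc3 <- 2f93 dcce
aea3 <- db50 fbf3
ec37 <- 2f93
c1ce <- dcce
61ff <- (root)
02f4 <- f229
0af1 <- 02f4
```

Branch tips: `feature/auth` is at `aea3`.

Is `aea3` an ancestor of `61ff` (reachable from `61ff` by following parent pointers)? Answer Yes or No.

Ancestors of 61ff: {61ff}.
aea3 is not in that set, so it is not an ancestor of 61ff.

No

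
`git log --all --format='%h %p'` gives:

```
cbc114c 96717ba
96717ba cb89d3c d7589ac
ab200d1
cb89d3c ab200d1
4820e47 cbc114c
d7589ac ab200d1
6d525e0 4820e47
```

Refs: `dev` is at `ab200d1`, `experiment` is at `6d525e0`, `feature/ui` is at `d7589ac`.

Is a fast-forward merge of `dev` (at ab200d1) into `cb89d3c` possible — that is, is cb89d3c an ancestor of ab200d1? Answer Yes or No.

A fast-forward from cb89d3c to ab200d1 is possible iff cb89d3c is an ancestor of ab200d1.
Ancestors of ab200d1: {ab200d1}.
cb89d3c is not among them, so fast-forward is not possible.

No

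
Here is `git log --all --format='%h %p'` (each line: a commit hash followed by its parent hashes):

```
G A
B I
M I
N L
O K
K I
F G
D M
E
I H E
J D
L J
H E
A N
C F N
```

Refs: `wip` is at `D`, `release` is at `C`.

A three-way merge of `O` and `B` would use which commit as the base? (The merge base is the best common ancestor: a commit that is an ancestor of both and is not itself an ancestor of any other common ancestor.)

Ancestors of O: {E, H, I, K, O}.
Ancestors of B: {B, E, H, I}.
Common ancestors: {E, H, I}.
Among these, I is not an ancestor of any other common ancestor — it is the merge base.

I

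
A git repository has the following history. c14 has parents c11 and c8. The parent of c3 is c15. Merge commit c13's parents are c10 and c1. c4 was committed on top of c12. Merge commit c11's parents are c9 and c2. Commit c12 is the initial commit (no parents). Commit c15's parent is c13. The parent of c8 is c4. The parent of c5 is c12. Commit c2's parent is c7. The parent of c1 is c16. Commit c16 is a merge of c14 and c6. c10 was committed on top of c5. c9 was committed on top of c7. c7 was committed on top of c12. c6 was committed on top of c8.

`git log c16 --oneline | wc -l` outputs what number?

Walking parent pointers from c16: reachable set = {c11, c12, c14, c16, c2, c4, c6, c7, c8, c9}.
That is 10 commits.

10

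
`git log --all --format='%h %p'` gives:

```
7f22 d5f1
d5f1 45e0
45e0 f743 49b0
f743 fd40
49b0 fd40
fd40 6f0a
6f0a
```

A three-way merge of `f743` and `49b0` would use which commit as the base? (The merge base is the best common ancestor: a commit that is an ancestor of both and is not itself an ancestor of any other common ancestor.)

Ancestors of f743: {6f0a, f743, fd40}.
Ancestors of 49b0: {49b0, 6f0a, fd40}.
Common ancestors: {6f0a, fd40}.
Among these, fd40 is not an ancestor of any other common ancestor — it is the merge base.

fd40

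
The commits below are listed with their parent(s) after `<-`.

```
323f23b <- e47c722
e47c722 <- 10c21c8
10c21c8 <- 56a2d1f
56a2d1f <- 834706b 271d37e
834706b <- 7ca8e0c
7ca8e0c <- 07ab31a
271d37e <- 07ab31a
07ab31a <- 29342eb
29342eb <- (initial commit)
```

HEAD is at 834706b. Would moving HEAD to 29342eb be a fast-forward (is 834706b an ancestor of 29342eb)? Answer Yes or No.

A fast-forward from 834706b to 29342eb is possible iff 834706b is an ancestor of 29342eb.
Ancestors of 29342eb: {29342eb}.
834706b is not among them, so fast-forward is not possible.

No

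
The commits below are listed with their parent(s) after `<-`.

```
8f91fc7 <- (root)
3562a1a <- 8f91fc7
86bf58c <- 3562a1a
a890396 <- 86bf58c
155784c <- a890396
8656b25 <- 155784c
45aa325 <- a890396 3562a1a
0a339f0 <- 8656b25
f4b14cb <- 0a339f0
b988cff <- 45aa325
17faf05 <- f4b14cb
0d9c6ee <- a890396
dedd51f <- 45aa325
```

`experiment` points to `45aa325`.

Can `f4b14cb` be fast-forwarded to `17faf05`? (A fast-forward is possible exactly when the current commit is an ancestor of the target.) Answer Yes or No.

A fast-forward from f4b14cb to 17faf05 is possible iff f4b14cb is an ancestor of 17faf05.
Ancestors of 17faf05: {0a339f0, 155784c, 17faf05, 3562a1a, 8656b25, 86bf58c, 8f91fc7, a890396, f4b14cb}.
f4b14cb is among them, so fast-forward is possible.

Yes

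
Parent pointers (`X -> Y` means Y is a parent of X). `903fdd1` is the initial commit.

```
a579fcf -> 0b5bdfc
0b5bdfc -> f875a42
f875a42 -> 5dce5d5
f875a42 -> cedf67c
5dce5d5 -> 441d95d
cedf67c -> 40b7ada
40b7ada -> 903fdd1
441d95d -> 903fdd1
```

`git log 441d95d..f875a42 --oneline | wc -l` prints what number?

Reachable from f875a42: {40b7ada, 441d95d, 5dce5d5, 903fdd1, cedf67c, f875a42}.
Reachable from 441d95d: {441d95d, 903fdd1}.
In f875a42's history but not 441d95d's: {40b7ada, 5dce5d5, cedf67c, f875a42} — 4 commits.

4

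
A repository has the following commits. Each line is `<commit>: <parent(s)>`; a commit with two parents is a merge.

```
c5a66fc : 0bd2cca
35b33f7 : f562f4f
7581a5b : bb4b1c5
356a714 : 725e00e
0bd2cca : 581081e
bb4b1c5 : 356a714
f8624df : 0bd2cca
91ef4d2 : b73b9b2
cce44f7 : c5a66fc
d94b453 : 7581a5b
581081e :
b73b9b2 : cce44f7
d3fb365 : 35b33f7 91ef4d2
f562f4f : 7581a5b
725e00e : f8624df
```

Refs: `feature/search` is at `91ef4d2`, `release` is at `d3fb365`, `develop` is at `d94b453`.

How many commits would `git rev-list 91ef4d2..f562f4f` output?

6

Reachable from f562f4f: {0bd2cca, 356a714, 581081e, 725e00e, 7581a5b, bb4b1c5, f562f4f, f8624df}.
Reachable from 91ef4d2: {0bd2cca, 581081e, 91ef4d2, b73b9b2, c5a66fc, cce44f7}.
In f562f4f's history but not 91ef4d2's: {356a714, 725e00e, 7581a5b, bb4b1c5, f562f4f, f8624df} — 6 commits.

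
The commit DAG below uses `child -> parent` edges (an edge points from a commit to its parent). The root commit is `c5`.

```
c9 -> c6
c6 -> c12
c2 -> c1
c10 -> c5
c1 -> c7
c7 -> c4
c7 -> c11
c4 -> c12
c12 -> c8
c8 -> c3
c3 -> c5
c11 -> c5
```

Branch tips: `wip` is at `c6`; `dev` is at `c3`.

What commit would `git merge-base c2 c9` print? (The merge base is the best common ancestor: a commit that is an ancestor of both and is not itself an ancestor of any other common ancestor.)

c12

Ancestors of c2: {c1, c11, c12, c2, c3, c4, c5, c7, c8}.
Ancestors of c9: {c12, c3, c5, c6, c8, c9}.
Common ancestors: {c12, c3, c5, c8}.
Among these, c12 is not an ancestor of any other common ancestor — it is the merge base.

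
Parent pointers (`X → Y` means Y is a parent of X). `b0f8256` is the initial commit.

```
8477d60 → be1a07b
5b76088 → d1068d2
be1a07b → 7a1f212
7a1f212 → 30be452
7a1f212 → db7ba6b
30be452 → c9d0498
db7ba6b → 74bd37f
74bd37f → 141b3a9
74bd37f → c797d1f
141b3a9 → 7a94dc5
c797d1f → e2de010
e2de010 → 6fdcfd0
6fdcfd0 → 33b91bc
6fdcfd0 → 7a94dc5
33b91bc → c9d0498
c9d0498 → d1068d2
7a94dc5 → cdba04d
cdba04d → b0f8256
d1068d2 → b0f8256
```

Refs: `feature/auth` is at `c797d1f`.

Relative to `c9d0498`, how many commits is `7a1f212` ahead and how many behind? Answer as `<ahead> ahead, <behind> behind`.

Reachable from 7a1f212: {141b3a9, 30be452, 33b91bc, 6fdcfd0, 74bd37f, 7a1f212, 7a94dc5, b0f8256, c797d1f, c9d0498, cdba04d, d1068d2, db7ba6b, e2de010}.
Reachable from c9d0498: {b0f8256, c9d0498, d1068d2}.
Only in 7a1f212's history (ahead): {141b3a9, 30be452, 33b91bc, 6fdcfd0, 74bd37f, 7a1f212, 7a94dc5, c797d1f, cdba04d, db7ba6b, e2de010} — 11.
Only in c9d0498's history (behind): {} — 0.

11 ahead, 0 behind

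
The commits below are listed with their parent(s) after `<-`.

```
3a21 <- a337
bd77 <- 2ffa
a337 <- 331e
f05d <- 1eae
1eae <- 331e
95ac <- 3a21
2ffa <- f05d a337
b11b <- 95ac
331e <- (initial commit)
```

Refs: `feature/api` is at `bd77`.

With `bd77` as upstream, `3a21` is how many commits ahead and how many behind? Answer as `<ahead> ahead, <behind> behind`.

1 ahead, 4 behind

Reachable from 3a21: {331e, 3a21, a337}.
Reachable from bd77: {1eae, 2ffa, 331e, a337, bd77, f05d}.
Only in 3a21's history (ahead): {3a21} — 1.
Only in bd77's history (behind): {1eae, 2ffa, bd77, f05d} — 4.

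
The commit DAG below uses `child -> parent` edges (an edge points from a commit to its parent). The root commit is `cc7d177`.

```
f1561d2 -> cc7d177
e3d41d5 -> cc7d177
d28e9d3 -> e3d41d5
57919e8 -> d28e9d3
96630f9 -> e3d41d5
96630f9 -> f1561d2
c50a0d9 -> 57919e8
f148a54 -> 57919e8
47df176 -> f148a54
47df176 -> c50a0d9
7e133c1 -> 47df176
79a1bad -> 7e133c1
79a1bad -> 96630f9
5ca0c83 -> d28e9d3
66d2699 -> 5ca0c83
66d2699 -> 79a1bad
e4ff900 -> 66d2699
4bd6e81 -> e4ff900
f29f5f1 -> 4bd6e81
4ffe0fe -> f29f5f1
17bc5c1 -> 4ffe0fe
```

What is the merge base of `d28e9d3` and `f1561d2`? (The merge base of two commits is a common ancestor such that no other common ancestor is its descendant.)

Ancestors of d28e9d3: {cc7d177, d28e9d3, e3d41d5}.
Ancestors of f1561d2: {cc7d177, f1561d2}.
Common ancestors: {cc7d177}.
The only common ancestor is cc7d177, so it is the merge base.

cc7d177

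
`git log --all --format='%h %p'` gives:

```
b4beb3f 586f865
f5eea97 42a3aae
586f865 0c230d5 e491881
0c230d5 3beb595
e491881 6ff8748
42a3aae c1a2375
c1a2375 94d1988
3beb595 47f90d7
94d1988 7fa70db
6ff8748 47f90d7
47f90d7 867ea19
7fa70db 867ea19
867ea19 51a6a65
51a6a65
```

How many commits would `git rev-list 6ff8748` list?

Walking parent pointers from 6ff8748: reachable set = {47f90d7, 51a6a65, 6ff8748, 867ea19}.
That is 4 commits.

4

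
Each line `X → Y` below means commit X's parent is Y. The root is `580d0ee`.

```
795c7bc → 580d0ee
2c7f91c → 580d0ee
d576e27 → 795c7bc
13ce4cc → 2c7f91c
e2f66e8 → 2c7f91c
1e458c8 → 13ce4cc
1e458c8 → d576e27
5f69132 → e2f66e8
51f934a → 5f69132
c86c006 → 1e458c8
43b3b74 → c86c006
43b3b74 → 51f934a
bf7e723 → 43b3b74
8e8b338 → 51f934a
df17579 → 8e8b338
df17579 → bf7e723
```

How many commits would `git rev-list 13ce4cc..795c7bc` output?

1

Reachable from 795c7bc: {580d0ee, 795c7bc}.
Reachable from 13ce4cc: {13ce4cc, 2c7f91c, 580d0ee}.
In 795c7bc's history but not 13ce4cc's: {795c7bc} — 1 commit.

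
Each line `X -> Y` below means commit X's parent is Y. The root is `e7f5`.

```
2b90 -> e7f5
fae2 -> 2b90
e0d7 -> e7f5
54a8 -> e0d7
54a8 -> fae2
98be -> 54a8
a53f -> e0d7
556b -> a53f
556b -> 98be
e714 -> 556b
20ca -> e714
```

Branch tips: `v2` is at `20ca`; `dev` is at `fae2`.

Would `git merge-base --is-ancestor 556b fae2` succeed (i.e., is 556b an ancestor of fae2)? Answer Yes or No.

Ancestors of fae2: {2b90, e7f5, fae2}.
556b is not in that set, so it is not an ancestor of fae2.

No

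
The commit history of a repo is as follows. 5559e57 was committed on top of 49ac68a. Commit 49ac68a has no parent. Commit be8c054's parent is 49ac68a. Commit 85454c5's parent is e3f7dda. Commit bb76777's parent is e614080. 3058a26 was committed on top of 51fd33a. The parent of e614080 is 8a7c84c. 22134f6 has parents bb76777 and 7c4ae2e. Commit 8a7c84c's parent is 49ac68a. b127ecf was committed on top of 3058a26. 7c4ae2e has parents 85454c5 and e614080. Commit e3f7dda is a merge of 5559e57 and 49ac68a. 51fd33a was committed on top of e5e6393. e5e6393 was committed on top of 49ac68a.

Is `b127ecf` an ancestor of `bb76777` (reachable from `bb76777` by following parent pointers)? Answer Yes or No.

Ancestors of bb76777: {49ac68a, 8a7c84c, bb76777, e614080}.
b127ecf is not in that set, so it is not an ancestor of bb76777.

No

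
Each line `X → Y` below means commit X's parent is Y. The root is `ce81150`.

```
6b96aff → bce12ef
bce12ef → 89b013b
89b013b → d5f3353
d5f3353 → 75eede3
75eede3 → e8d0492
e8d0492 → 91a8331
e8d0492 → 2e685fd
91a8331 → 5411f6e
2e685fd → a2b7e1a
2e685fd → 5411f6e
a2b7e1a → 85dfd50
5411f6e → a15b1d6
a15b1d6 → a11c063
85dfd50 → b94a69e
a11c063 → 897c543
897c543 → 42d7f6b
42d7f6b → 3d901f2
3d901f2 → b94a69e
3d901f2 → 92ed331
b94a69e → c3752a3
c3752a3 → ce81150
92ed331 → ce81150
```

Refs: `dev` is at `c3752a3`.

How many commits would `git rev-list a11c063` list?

8

Walking parent pointers from a11c063: reachable set = {3d901f2, 42d7f6b, 897c543, 92ed331, a11c063, b94a69e, c3752a3, ce81150}.
That is 8 commits.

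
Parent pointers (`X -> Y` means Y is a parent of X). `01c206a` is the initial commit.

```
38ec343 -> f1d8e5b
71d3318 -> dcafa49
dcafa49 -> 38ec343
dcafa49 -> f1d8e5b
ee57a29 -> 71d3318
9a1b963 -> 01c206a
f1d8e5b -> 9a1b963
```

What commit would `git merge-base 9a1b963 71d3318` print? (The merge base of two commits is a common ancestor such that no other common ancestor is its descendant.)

9a1b963

Ancestors of 9a1b963: {01c206a, 9a1b963}.
Ancestors of 71d3318: {01c206a, 38ec343, 71d3318, 9a1b963, dcafa49, f1d8e5b}.
Common ancestors: {01c206a, 9a1b963}.
Among these, 9a1b963 is not an ancestor of any other common ancestor — it is the merge base.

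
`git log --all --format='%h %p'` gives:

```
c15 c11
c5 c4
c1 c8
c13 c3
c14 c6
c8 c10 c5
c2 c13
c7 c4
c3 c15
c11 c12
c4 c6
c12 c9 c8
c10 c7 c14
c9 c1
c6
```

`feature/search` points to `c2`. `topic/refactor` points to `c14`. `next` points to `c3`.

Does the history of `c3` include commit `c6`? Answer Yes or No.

Yes

Ancestors of c3 (commits reachable by following parents): {c1, c10, c11, c12, c14, c15, c3, c4, c5, c6, c7, c8, c9}.
c6 is in that set, so it is an ancestor of c3.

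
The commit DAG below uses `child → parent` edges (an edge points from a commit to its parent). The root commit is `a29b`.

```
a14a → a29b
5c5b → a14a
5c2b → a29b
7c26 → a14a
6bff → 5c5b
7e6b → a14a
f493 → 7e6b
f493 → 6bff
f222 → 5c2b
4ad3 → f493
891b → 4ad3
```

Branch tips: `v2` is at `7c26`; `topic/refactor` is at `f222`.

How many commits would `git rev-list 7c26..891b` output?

Reachable from 891b: {4ad3, 5c5b, 6bff, 7e6b, 891b, a14a, a29b, f493}.
Reachable from 7c26: {7c26, a14a, a29b}.
In 891b's history but not 7c26's: {4ad3, 5c5b, 6bff, 7e6b, 891b, f493} — 6 commits.

6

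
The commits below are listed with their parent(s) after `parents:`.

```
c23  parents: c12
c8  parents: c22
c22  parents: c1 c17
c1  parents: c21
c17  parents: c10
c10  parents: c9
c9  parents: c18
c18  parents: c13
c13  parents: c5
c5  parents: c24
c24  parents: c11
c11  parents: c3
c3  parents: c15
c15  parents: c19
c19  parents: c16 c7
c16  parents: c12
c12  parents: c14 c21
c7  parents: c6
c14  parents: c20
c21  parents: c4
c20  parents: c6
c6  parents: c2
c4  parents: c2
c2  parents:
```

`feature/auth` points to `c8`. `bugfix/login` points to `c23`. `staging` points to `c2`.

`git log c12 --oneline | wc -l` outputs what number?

7

Walking parent pointers from c12: reachable set = {c12, c14, c2, c20, c21, c4, c6}.
That is 7 commits.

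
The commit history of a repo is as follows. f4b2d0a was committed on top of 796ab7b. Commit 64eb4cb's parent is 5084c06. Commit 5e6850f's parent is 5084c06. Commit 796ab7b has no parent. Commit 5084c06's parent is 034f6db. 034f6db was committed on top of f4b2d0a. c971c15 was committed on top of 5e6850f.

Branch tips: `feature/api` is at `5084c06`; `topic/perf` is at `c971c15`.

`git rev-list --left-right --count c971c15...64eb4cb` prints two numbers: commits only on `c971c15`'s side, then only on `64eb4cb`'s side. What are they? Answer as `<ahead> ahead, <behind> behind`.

Reachable from c971c15: {034f6db, 5084c06, 5e6850f, 796ab7b, c971c15, f4b2d0a}.
Reachable from 64eb4cb: {034f6db, 5084c06, 64eb4cb, 796ab7b, f4b2d0a}.
Only in c971c15's history (ahead): {5e6850f, c971c15} — 2.
Only in 64eb4cb's history (behind): {64eb4cb} — 1.

2 ahead, 1 behind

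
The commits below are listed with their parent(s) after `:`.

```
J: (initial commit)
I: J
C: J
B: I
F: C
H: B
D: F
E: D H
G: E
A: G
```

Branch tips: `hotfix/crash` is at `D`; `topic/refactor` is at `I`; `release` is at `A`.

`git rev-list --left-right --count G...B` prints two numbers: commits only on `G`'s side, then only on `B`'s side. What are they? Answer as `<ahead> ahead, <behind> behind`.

6 ahead, 0 behind

Reachable from G: {B, C, D, E, F, G, H, I, J}.
Reachable from B: {B, I, J}.
Only in G's history (ahead): {C, D, E, F, G, H} — 6.
Only in B's history (behind): {} — 0.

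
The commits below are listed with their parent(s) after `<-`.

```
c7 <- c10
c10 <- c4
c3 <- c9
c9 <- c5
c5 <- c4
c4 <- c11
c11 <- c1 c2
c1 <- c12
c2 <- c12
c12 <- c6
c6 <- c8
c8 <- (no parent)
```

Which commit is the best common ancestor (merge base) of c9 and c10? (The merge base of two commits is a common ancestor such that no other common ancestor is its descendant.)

c4

Ancestors of c9: {c1, c11, c12, c2, c4, c5, c6, c8, c9}.
Ancestors of c10: {c1, c10, c11, c12, c2, c4, c6, c8}.
Common ancestors: {c1, c11, c12, c2, c4, c6, c8}.
Among these, c4 is not an ancestor of any other common ancestor — it is the merge base.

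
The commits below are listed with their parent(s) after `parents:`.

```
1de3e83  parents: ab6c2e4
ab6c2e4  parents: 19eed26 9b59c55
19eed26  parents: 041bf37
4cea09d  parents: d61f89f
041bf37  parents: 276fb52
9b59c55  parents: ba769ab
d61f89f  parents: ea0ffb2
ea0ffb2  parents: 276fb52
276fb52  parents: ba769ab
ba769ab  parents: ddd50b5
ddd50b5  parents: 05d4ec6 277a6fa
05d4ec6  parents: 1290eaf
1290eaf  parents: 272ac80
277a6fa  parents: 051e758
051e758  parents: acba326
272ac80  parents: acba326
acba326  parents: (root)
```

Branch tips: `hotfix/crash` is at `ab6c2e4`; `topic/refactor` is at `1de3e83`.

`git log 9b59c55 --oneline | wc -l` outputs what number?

9

Walking parent pointers from 9b59c55: reachable set = {051e758, 05d4ec6, 1290eaf, 272ac80, 277a6fa, 9b59c55, acba326, ba769ab, ddd50b5}.
That is 9 commits.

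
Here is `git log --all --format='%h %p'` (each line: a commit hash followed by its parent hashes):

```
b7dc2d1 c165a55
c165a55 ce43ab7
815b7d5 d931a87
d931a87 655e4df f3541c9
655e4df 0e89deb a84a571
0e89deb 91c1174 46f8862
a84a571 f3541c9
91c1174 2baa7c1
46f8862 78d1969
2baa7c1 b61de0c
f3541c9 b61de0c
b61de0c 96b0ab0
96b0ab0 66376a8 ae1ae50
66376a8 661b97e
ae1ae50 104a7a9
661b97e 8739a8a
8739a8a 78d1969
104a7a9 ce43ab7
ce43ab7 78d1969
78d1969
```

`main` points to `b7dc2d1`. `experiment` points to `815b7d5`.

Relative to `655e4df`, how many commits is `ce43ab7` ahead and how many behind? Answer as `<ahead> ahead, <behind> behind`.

Reachable from ce43ab7: {78d1969, ce43ab7}.
Reachable from 655e4df: {0e89deb, 104a7a9, 2baa7c1, 46f8862, 655e4df, 661b97e, 66376a8, 78d1969, 8739a8a, 91c1174, 96b0ab0, a84a571, ae1ae50, b61de0c, ce43ab7, f3541c9}.
Only in ce43ab7's history (ahead): {} — 0.
Only in 655e4df's history (behind): {0e89deb, 104a7a9, 2baa7c1, 46f8862, 655e4df, 661b97e, 66376a8, 8739a8a, 91c1174, 96b0ab0, a84a571, ae1ae50, b61de0c, f3541c9} — 14.

0 ahead, 14 behind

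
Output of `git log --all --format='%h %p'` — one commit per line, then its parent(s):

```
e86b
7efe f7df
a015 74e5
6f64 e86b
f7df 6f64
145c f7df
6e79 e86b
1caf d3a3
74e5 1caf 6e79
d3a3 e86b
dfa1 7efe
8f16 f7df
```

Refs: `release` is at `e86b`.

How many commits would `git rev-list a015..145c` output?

3

Reachable from 145c: {145c, 6f64, e86b, f7df}.
Reachable from a015: {1caf, 6e79, 74e5, a015, d3a3, e86b}.
In 145c's history but not a015's: {145c, 6f64, f7df} — 3 commits.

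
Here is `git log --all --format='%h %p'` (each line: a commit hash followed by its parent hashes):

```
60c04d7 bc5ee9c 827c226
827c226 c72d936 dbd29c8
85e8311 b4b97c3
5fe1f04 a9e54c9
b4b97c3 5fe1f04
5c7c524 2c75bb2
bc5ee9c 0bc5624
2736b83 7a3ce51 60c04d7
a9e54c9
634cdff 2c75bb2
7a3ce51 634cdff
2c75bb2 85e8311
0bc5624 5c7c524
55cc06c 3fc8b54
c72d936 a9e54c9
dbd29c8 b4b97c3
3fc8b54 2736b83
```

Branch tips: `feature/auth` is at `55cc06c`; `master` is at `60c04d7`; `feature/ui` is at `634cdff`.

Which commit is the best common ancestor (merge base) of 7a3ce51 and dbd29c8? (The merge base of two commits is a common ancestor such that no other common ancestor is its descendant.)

Ancestors of 7a3ce51: {2c75bb2, 5fe1f04, 634cdff, 7a3ce51, 85e8311, a9e54c9, b4b97c3}.
Ancestors of dbd29c8: {5fe1f04, a9e54c9, b4b97c3, dbd29c8}.
Common ancestors: {5fe1f04, a9e54c9, b4b97c3}.
Among these, b4b97c3 is not an ancestor of any other common ancestor — it is the merge base.

b4b97c3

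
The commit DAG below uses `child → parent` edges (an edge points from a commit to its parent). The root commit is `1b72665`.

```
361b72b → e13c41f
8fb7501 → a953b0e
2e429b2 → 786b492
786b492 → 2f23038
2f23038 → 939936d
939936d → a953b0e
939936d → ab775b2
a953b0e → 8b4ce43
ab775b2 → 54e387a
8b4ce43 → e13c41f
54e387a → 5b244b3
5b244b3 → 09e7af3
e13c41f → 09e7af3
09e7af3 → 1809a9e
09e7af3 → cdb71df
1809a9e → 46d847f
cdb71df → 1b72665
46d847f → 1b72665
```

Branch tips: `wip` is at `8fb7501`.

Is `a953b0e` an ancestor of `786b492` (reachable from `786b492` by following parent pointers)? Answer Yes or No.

Ancestors of 786b492 (commits reachable by following parents): {09e7af3, 1809a9e, 1b72665, 2f23038, 46d847f, 54e387a, 5b244b3, 786b492, 8b4ce43, 939936d, a953b0e, ab775b2, cdb71df, e13c41f}.
a953b0e is in that set, so it is an ancestor of 786b492.

Yes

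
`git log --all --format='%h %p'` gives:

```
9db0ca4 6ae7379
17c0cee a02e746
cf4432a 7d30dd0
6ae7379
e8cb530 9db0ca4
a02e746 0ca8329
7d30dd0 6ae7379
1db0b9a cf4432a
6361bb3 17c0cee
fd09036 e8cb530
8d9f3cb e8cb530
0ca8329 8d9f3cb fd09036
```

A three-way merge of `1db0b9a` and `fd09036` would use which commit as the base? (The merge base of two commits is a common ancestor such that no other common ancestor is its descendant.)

6ae7379

Ancestors of 1db0b9a: {1db0b9a, 6ae7379, 7d30dd0, cf4432a}.
Ancestors of fd09036: {6ae7379, 9db0ca4, e8cb530, fd09036}.
Common ancestors: {6ae7379}.
The only common ancestor is 6ae7379, so it is the merge base.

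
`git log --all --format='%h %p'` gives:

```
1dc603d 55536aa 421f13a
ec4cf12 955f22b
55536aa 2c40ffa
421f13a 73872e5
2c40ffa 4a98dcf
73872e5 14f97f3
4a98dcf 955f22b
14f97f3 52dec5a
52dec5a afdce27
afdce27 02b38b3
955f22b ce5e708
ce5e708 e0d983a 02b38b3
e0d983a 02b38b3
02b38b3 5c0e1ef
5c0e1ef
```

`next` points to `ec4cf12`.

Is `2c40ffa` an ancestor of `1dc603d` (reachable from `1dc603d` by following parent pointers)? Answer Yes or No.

Yes

Ancestors of 1dc603d (commits reachable by following parents): {02b38b3, 14f97f3, 1dc603d, 2c40ffa, 421f13a, 4a98dcf, 52dec5a, 55536aa, 5c0e1ef, 73872e5, 955f22b, afdce27, ce5e708, e0d983a}.
2c40ffa is in that set, so it is an ancestor of 1dc603d.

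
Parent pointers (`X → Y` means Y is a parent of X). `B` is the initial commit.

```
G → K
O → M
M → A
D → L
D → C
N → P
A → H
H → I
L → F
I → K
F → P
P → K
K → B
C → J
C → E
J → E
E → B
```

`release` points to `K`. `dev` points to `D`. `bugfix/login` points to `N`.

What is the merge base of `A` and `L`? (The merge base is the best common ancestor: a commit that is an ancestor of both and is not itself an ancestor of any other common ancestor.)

Ancestors of A: {A, B, H, I, K}.
Ancestors of L: {B, F, K, L, P}.
Common ancestors: {B, K}.
Among these, K is not an ancestor of any other common ancestor — it is the merge base.

K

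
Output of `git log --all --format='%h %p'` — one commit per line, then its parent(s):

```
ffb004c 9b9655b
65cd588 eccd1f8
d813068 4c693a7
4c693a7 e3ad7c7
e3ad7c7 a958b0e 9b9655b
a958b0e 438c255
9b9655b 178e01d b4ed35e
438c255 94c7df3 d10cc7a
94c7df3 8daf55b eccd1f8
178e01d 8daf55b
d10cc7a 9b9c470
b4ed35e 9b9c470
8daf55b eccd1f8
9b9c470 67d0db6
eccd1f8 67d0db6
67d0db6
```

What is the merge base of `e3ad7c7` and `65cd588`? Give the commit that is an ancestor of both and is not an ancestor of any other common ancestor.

eccd1f8

Ancestors of e3ad7c7: {178e01d, 438c255, 67d0db6, 8daf55b, 94c7df3, 9b9655b, 9b9c470, a958b0e, b4ed35e, d10cc7a, e3ad7c7, eccd1f8}.
Ancestors of 65cd588: {65cd588, 67d0db6, eccd1f8}.
Common ancestors: {67d0db6, eccd1f8}.
Among these, eccd1f8 is not an ancestor of any other common ancestor — it is the merge base.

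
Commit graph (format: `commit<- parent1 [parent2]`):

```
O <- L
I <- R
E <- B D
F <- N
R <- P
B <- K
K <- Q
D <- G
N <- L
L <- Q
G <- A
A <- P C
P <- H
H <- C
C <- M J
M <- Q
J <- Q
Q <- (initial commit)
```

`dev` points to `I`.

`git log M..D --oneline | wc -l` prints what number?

Reachable from D: {A, C, D, G, H, J, M, P, Q}.
Reachable from M: {M, Q}.
In D's history but not M's: {A, C, D, G, H, J, P} — 7 commits.

7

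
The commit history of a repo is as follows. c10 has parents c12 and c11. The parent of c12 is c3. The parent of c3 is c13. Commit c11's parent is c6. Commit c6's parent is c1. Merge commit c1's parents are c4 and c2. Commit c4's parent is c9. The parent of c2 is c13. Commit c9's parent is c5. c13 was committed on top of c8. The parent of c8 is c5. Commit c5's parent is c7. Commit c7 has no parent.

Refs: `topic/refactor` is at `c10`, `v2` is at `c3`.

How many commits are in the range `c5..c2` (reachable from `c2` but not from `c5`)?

3

Reachable from c2: {c13, c2, c5, c7, c8}.
Reachable from c5: {c5, c7}.
In c2's history but not c5's: {c13, c2, c8} — 3 commits.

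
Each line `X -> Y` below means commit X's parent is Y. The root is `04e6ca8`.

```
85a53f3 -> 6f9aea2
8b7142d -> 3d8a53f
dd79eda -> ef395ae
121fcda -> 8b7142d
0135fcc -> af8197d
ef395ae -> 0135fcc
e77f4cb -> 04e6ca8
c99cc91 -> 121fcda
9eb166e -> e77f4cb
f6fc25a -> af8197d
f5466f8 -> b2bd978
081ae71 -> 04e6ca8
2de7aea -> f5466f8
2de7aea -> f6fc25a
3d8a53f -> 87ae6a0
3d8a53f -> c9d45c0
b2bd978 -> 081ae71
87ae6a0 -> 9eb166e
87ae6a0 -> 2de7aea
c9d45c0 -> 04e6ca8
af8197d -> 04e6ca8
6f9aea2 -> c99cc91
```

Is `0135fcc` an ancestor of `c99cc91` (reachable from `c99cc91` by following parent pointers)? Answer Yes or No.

No

Ancestors of c99cc91: {04e6ca8, 081ae71, 121fcda, 2de7aea, 3d8a53f, 87ae6a0, 8b7142d, 9eb166e, af8197d, b2bd978, c99cc91, c9d45c0, e77f4cb, f5466f8, f6fc25a}.
0135fcc is not in that set, so it is not an ancestor of c99cc91.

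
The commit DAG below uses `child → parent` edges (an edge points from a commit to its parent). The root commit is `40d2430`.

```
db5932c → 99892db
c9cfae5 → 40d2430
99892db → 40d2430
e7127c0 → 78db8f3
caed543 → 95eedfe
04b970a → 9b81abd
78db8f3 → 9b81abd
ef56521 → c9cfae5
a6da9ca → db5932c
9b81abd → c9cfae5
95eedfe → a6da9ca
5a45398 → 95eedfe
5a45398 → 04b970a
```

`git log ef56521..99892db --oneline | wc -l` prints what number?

Reachable from 99892db: {40d2430, 99892db}.
Reachable from ef56521: {40d2430, c9cfae5, ef56521}.
In 99892db's history but not ef56521's: {99892db} — 1 commit.

1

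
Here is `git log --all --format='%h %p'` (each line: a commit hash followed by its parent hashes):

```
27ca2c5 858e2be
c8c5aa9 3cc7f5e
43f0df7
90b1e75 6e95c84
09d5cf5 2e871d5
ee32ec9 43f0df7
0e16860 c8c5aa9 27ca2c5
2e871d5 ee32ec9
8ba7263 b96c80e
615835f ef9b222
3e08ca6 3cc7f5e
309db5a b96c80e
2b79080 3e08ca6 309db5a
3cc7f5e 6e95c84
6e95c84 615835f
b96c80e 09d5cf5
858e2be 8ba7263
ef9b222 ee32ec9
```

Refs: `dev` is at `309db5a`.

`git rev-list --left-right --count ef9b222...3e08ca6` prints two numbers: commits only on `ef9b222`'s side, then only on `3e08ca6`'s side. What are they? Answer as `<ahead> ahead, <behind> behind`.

Reachable from ef9b222: {43f0df7, ee32ec9, ef9b222}.
Reachable from 3e08ca6: {3cc7f5e, 3e08ca6, 43f0df7, 615835f, 6e95c84, ee32ec9, ef9b222}.
Only in ef9b222's history (ahead): {} — 0.
Only in 3e08ca6's history (behind): {3cc7f5e, 3e08ca6, 615835f, 6e95c84} — 4.

0 ahead, 4 behind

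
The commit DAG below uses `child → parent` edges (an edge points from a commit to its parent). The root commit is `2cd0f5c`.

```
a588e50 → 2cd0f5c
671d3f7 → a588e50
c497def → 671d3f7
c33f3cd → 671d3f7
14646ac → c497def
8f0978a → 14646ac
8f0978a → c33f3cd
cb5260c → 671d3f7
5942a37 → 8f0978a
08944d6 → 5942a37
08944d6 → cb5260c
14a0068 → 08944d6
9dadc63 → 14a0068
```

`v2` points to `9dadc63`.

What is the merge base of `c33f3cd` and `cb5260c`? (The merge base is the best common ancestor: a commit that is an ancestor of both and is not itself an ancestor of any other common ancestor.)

671d3f7

Ancestors of c33f3cd: {2cd0f5c, 671d3f7, a588e50, c33f3cd}.
Ancestors of cb5260c: {2cd0f5c, 671d3f7, a588e50, cb5260c}.
Common ancestors: {2cd0f5c, 671d3f7, a588e50}.
Among these, 671d3f7 is not an ancestor of any other common ancestor — it is the merge base.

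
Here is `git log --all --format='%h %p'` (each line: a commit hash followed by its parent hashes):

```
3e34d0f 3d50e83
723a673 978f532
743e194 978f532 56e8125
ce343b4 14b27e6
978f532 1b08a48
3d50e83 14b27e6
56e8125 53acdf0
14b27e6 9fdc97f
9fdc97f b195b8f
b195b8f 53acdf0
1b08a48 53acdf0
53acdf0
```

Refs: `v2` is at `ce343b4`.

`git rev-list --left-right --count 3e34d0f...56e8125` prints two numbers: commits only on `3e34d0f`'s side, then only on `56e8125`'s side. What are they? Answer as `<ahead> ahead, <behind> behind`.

5 ahead, 1 behind

Reachable from 3e34d0f: {14b27e6, 3d50e83, 3e34d0f, 53acdf0, 9fdc97f, b195b8f}.
Reachable from 56e8125: {53acdf0, 56e8125}.
Only in 3e34d0f's history (ahead): {14b27e6, 3d50e83, 3e34d0f, 9fdc97f, b195b8f} — 5.
Only in 56e8125's history (behind): {56e8125} — 1.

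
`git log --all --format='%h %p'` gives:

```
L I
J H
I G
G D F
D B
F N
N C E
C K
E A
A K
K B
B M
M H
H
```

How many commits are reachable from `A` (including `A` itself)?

Walking parent pointers from A: reachable set = {A, B, H, K, M}.
That is 5 commits.

5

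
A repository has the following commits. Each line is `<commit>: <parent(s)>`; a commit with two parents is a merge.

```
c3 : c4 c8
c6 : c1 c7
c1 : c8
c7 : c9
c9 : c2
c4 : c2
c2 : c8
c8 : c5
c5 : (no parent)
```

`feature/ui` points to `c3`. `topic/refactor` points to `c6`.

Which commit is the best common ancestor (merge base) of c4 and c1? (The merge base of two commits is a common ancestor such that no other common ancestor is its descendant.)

c8

Ancestors of c4: {c2, c4, c5, c8}.
Ancestors of c1: {c1, c5, c8}.
Common ancestors: {c5, c8}.
Among these, c8 is not an ancestor of any other common ancestor — it is the merge base.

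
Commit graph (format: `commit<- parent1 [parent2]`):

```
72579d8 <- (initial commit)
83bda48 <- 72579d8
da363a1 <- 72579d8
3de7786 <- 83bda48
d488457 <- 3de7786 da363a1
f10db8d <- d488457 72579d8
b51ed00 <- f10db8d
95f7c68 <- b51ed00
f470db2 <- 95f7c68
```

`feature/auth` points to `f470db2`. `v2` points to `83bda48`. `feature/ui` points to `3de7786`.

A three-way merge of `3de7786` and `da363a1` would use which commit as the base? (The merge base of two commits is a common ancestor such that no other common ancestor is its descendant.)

Ancestors of 3de7786: {3de7786, 72579d8, 83bda48}.
Ancestors of da363a1: {72579d8, da363a1}.
Common ancestors: {72579d8}.
The only common ancestor is 72579d8, so it is the merge base.

72579d8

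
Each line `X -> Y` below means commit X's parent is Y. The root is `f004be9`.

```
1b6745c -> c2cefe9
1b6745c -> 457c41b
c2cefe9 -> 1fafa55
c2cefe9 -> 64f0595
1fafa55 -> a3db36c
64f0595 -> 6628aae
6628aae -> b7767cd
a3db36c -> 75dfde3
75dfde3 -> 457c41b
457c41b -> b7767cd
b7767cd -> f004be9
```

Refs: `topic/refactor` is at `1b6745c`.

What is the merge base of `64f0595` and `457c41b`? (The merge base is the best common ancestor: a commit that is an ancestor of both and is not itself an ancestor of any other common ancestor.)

Ancestors of 64f0595: {64f0595, 6628aae, b7767cd, f004be9}.
Ancestors of 457c41b: {457c41b, b7767cd, f004be9}.
Common ancestors: {b7767cd, f004be9}.
Among these, b7767cd is not an ancestor of any other common ancestor — it is the merge base.

b7767cd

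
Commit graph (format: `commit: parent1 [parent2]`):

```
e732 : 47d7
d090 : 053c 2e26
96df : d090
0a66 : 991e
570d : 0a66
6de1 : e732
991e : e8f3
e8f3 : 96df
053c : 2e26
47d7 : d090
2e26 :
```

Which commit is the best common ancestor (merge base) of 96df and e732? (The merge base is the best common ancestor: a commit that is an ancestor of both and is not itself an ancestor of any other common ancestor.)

d090

Ancestors of 96df: {053c, 2e26, 96df, d090}.
Ancestors of e732: {053c, 2e26, 47d7, d090, e732}.
Common ancestors: {053c, 2e26, d090}.
Among these, d090 is not an ancestor of any other common ancestor — it is the merge base.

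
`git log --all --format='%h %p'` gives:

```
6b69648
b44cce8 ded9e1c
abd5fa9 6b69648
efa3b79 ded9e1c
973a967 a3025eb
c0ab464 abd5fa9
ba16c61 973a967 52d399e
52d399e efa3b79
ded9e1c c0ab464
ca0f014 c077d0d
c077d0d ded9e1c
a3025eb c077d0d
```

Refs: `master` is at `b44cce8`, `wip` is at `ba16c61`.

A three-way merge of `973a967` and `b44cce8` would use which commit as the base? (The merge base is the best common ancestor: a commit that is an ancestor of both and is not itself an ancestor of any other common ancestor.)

Ancestors of 973a967: {6b69648, 973a967, a3025eb, abd5fa9, c077d0d, c0ab464, ded9e1c}.
Ancestors of b44cce8: {6b69648, abd5fa9, b44cce8, c0ab464, ded9e1c}.
Common ancestors: {6b69648, abd5fa9, c0ab464, ded9e1c}.
Among these, ded9e1c is not an ancestor of any other common ancestor — it is the merge base.

ded9e1c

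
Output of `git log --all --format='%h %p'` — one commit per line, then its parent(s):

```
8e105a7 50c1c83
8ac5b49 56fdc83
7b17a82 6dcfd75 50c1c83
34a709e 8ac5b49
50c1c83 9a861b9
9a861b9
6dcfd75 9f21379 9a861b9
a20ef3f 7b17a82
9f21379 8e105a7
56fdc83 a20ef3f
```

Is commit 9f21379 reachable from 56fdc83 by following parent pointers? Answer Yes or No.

Yes

Ancestors of 56fdc83 (commits reachable by following parents): {50c1c83, 56fdc83, 6dcfd75, 7b17a82, 8e105a7, 9a861b9, 9f21379, a20ef3f}.
9f21379 is in that set, so it is an ancestor of 56fdc83.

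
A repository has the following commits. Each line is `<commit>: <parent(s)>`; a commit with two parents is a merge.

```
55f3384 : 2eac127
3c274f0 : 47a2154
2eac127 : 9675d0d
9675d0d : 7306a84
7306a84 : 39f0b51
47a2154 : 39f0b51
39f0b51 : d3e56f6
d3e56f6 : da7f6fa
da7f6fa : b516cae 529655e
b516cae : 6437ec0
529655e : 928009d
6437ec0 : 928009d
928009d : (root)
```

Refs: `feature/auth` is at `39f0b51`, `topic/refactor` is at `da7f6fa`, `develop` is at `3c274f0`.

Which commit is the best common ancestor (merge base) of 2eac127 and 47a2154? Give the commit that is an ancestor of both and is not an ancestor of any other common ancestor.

Ancestors of 2eac127: {2eac127, 39f0b51, 529655e, 6437ec0, 7306a84, 928009d, 9675d0d, b516cae, d3e56f6, da7f6fa}.
Ancestors of 47a2154: {39f0b51, 47a2154, 529655e, 6437ec0, 928009d, b516cae, d3e56f6, da7f6fa}.
Common ancestors: {39f0b51, 529655e, 6437ec0, 928009d, b516cae, d3e56f6, da7f6fa}.
Among these, 39f0b51 is not an ancestor of any other common ancestor — it is the merge base.

39f0b51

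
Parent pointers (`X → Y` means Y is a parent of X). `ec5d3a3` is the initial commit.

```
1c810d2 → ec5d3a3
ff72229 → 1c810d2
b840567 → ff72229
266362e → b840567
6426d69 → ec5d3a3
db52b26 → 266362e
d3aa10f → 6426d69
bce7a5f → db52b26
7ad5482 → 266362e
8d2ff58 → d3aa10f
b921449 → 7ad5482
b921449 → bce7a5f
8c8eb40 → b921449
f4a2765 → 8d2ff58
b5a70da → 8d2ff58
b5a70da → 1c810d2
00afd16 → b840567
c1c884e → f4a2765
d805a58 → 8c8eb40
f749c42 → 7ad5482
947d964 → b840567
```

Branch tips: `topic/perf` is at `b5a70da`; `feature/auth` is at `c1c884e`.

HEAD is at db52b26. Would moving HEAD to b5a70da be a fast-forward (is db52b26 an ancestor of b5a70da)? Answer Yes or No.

A fast-forward from db52b26 to b5a70da is possible iff db52b26 is an ancestor of b5a70da.
Ancestors of b5a70da: {1c810d2, 6426d69, 8d2ff58, b5a70da, d3aa10f, ec5d3a3}.
db52b26 is not among them, so fast-forward is not possible.

No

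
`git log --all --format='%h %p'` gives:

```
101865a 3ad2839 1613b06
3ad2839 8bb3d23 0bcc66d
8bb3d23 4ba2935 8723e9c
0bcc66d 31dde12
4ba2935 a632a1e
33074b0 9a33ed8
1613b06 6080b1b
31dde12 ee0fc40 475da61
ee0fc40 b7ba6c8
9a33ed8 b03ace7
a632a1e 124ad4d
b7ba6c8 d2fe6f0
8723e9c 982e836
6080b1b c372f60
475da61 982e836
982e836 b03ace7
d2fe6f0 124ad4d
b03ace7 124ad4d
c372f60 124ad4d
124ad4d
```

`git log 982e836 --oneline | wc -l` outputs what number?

Walking parent pointers from 982e836: reachable set = {124ad4d, 982e836, b03ace7}.
That is 3 commits.

3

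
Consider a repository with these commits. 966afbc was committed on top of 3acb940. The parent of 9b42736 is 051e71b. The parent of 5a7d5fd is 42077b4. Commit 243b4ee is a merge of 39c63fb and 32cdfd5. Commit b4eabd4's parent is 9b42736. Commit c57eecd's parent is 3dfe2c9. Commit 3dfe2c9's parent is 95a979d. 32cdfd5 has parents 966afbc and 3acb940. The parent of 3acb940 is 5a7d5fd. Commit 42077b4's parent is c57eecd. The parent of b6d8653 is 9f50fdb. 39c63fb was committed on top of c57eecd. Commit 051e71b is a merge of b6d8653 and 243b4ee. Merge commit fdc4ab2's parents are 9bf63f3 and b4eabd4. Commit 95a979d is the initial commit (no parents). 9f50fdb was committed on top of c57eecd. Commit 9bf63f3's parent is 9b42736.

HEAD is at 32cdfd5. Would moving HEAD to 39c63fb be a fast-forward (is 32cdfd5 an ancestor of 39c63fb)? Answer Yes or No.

No

A fast-forward from 32cdfd5 to 39c63fb is possible iff 32cdfd5 is an ancestor of 39c63fb.
Ancestors of 39c63fb: {39c63fb, 3dfe2c9, 95a979d, c57eecd}.
32cdfd5 is not among them, so fast-forward is not possible.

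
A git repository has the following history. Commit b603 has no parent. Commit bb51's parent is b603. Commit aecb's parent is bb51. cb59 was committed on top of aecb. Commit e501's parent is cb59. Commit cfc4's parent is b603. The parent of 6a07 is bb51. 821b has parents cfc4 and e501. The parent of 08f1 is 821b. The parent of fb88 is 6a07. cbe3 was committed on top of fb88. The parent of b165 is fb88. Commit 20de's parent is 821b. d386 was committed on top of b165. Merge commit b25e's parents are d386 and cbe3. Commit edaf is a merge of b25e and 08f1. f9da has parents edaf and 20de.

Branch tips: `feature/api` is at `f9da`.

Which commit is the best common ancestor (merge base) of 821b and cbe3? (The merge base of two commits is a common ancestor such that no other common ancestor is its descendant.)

bb51

Ancestors of 821b: {821b, aecb, b603, bb51, cb59, cfc4, e501}.
Ancestors of cbe3: {6a07, b603, bb51, cbe3, fb88}.
Common ancestors: {b603, bb51}.
Among these, bb51 is not an ancestor of any other common ancestor — it is the merge base.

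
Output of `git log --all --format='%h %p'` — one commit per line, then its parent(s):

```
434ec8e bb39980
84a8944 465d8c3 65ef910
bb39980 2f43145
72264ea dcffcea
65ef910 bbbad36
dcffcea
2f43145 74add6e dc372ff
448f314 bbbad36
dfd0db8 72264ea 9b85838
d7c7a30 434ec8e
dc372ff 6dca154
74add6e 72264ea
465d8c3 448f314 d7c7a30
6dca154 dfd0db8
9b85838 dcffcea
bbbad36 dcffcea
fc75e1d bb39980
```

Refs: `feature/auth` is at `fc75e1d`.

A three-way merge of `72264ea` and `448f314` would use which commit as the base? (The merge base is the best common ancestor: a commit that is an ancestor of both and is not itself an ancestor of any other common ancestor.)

Ancestors of 72264ea: {72264ea, dcffcea}.
Ancestors of 448f314: {448f314, bbbad36, dcffcea}.
Common ancestors: {dcffcea}.
The only common ancestor is dcffcea, so it is the merge base.

dcffcea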